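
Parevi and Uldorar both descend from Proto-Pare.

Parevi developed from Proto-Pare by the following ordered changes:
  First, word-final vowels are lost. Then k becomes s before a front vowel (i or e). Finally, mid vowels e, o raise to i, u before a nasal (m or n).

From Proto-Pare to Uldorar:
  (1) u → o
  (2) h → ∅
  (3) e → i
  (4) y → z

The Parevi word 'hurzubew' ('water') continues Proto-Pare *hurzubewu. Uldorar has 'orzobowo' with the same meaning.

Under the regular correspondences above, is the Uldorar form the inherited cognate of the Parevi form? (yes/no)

Derive the expected Uldorar reflex of *hurzubewu:
Uldorar: *hurzubewu > horzobewo > orzobewo > orzobiwo  (by vowel merger, h-loss, vowel merger)
The regular Uldorar reflex would be 'orzobiwo', but the attested form is 'orzobowo'. The correspondence is irregular, so they are not cognates (the Uldorar form has a different source).

no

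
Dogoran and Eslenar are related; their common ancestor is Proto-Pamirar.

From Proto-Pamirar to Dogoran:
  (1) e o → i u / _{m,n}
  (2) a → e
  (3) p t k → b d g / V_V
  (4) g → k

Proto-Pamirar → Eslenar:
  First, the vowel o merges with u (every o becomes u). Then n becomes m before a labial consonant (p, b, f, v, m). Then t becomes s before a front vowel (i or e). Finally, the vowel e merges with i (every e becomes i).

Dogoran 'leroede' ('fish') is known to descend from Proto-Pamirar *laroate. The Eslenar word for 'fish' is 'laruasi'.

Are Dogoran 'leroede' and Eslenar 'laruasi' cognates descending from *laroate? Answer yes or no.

yes

Derive the expected Eslenar reflex of *laroate:
Eslenar: *laroate
  laroate → laruate   [vowel merger]
  laruate (rule 2 does not apply)
  laruate → laruase   [palatalisation]
  laruase → laruasi   [vowel merger]
  giving Eslenar laruasi.
Eslenar 'laruasi' matches the regular reflex exactly, so the pair is cognate.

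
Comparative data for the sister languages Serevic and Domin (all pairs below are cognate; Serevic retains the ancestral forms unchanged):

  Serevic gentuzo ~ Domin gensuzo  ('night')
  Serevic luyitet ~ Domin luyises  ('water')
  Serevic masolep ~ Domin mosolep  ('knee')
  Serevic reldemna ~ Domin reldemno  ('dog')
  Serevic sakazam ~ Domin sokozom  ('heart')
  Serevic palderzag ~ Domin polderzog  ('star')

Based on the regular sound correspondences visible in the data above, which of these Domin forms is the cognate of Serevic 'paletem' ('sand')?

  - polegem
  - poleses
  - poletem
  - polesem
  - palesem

masolep ~ mosolep, sakazam ~ sokozom — Serevic a corresponds to Domin o after a consonant, before a consonant other than r, m, n, p, b, f, v.
luyitet ~ luyises — Serevic t corresponds to Domin s between vowels (before a front vowel).
Applying these to Serevic 'paletem':
  paletem → poletem   (a→o after a consonant, before a consonant other than r, m, n, p, b, f, v)
  poletem → polesem   (t→s between vowels (before a front vowel))
So the Domin cognate is 'polesem'.

polesem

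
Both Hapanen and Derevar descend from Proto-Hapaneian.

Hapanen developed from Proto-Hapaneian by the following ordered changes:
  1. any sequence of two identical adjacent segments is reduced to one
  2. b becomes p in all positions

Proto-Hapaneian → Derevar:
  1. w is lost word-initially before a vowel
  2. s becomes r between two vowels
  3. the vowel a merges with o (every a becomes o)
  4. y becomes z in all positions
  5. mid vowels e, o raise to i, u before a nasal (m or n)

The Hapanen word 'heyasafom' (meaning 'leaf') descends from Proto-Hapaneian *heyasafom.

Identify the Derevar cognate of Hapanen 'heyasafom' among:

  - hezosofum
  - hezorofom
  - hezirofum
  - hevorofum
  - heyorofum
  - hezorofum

hezorofum

Derevar: *heyasafom > heyarafom > heyorofom > hezorofom > hezorofum  (by rhotacism, vowel merger, unconditioned shift, pre-nasal raising)
Among the options, 'hezorofum' alone shows every Derevar change applied in order.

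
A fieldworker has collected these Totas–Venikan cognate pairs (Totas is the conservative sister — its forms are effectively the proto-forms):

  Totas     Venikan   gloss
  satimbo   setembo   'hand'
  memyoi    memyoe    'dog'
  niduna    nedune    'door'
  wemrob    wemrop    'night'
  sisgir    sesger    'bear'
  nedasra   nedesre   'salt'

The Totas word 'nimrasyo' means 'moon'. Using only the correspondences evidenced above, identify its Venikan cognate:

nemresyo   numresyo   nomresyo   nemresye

nemresyo

satimbo ~ setembo — Totas i corresponds to Venikan e after a consonant, before a nasal.
satimbo ~ setembo, nedasra ~ nedesre — Totas a corresponds to Venikan e after a consonant, before a consonant other than r, m, n, p, b, f, v.
Applying these to Totas 'nimrasyo':
  nimrasyo → nemrasyo   (i→e after a consonant, before a nasal)
  nemrasyo → nemresyo   (a→e after a consonant, before a consonant other than r, m, n, p, b, f, v)
So the Venikan cognate is 'nemresyo'.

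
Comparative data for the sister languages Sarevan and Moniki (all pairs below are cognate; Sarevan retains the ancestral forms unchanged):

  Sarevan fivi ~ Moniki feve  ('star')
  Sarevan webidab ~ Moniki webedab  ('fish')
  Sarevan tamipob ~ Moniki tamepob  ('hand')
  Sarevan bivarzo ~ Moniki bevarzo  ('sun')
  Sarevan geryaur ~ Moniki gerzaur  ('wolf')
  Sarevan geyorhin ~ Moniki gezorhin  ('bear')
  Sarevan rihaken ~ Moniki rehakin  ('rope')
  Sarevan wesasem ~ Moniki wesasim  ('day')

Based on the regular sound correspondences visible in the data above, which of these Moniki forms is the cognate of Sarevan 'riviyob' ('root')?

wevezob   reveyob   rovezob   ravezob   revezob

fivi ~ feve, bivarzo ~ bevarzo — Sarevan i corresponds to Moniki e after a consonant, before a labial obstruent.
webidab ~ webedab, rihaken ~ rehakin — Sarevan i corresponds to Moniki e after a consonant, before a consonant other than r, m, n, p, b, f, v.
geyorhin ~ gezorhin — Sarevan y corresponds to Moniki z between vowels (before a back vowel).
Applying these to Sarevan 'riviyob':
  riviyob → reviyob   (i→e after a consonant, before a labial obstruent)
  reviyob → reveyob   (i→e after a consonant, before a consonant other than r, m, n, p, b, f, v)
  reveyob → revezob   (y→z between vowels (before a back vowel))
So the Moniki cognate is 'revezob'.

revezob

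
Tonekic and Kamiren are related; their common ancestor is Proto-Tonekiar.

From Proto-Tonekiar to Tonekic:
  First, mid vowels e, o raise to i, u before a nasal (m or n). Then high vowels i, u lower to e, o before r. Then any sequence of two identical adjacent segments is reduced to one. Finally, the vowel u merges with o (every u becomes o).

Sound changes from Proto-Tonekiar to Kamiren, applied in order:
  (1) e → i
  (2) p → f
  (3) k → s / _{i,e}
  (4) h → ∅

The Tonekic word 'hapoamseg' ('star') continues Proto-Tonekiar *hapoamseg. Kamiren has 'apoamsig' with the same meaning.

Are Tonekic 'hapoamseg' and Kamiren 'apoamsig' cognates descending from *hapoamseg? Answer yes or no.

Derive the expected Kamiren reflex of *hapoamseg:
Kamiren: start from *hapoamseg.
  rule 1 (vowel merger): hapoamseg → hapoamsig
  rule 2 (unconditioned shift): hapoamsig → hafoamsig
  rule 3: no change — hafoamsig
  rule 4 (h-loss): hafoamsig → afoamsig
  ⇒ Kamiren afoamsig
The regular Kamiren reflex would be 'afoamsig', but the attested form is 'apoamsig'. The correspondence is irregular, so they are not cognates (the Kamiren form has a different source).

no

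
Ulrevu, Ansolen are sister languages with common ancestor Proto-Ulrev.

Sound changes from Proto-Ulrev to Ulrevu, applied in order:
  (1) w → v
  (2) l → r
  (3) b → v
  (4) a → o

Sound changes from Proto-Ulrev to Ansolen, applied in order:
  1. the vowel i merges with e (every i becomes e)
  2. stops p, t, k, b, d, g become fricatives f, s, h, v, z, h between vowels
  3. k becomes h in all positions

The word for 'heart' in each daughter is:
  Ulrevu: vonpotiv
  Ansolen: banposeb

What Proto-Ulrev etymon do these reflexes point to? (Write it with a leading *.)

*banpotib

Position 2: Ulrevu has o, Ansolen has a. Ansolen preserves a here (none of its changes turn any other segment into a), so the proto-segment is *a.
Position 8: Ulrevu has v, Ansolen has b. Ansolen preserves b here (none of its changes turn any other segment into b), so the proto-segment is *b.
Position 1: Ulrevu has v, Ansolen has b. Ansolen preserves b here (none of its changes turn any other segment into b), so the proto-segment is *b.
Verify the candidate proto-form against each daughter:
Ulrevu: *banpotib > vanpotiv > vonpotiv  (by unconditioned shift, vowel merger)
Ansolen: *banpotib
  banpotib → banpoteb   [vowel merger]
  banpoteb → banposeb   [intervocalic lenition]
  banposeb (rule 3 does not apply)
  giving Ansolen banposeb.
Only *banpotib yields all of Ulrevu vonpotiv, Ansolen banposeb.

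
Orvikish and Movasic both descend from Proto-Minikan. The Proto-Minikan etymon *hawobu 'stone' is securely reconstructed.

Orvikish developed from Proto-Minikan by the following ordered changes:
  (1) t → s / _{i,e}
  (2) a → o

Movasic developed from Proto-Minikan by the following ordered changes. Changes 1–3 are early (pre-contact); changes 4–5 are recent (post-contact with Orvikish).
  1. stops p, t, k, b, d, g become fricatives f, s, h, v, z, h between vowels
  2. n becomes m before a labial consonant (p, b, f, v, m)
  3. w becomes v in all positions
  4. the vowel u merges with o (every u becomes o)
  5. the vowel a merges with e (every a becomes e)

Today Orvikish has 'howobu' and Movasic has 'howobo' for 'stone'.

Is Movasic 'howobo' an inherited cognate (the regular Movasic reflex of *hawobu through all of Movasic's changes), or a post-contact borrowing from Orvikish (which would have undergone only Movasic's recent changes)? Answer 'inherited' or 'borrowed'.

borrowed

If inherited, *hawobu would pass through all of Movasic's changes:
Movasic: start from *hawobu.
  rule 1 (intervocalic lenition): hawobu → hawovu
  rule 2: no change — hawovu
  rule 3 (unconditioned shift): hawovu → havovu
  rule 4 (vowel merger): havovu → havovo
  rule 5 (vowel merger): havovo → hevovo
  ⇒ Movasic hevovo
If borrowed from Orvikish 'howobu' after the early changes, it would undergo only the recent ones:
  rule 4 (vowel merger): howobu → howobo
  rule 5 (vowel merger): no change (howobo)
  ⇒ as a loan: howobo
Movasic 'howobo' matches the loan outcome 'howobo', not the inherited 'hevovo' — it skipped the early Movasic changes, so it was borrowed from Orvikish.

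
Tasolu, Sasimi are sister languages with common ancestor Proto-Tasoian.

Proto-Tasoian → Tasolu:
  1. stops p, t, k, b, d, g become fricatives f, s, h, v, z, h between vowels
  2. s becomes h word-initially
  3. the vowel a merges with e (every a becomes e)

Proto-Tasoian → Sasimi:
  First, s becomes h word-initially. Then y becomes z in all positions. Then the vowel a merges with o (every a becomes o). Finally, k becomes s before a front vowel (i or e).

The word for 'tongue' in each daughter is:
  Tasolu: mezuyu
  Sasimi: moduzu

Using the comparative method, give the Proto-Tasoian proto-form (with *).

*maduyu

Position 5: Tasolu has y, Sasimi has z. Tasolu preserves y here (none of its changes turn any other segment into y), so the proto-segment is *y.
Position 3: Tasolu has z, Sasimi has d. Sasimi preserves d here (none of its changes turn any other segment into d), so the proto-segment is *d.
Verify the candidate proto-form against each daughter:
Tasolu: *maduyu
  maduyu → mazuyu   [intervocalic lenition]
  mazuyu (rule 2 does not apply)
  mazuyu → mezuyu   [vowel merger]
  giving Tasolu mezuyu.
Sasimi: start from *maduyu.
  rule 1: no change — maduyu
  rule 2 (unconditioned shift): maduyu → maduzu
  rule 3 (vowel merger): maduzu → moduzu
  rule 4: no change — moduzu
  ⇒ Sasimi moduzu
No other proto-form is consistent with every reflex, so the reconstruction is *maduyu.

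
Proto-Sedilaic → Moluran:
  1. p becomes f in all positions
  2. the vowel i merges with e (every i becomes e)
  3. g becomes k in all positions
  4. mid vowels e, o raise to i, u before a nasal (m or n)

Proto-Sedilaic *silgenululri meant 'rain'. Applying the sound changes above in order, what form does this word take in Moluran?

Moluran: *silgenululri > selgenululre > selkenululre > selkinululre  (by vowel merger, unconditioned shift, pre-nasal raising)

selkinululre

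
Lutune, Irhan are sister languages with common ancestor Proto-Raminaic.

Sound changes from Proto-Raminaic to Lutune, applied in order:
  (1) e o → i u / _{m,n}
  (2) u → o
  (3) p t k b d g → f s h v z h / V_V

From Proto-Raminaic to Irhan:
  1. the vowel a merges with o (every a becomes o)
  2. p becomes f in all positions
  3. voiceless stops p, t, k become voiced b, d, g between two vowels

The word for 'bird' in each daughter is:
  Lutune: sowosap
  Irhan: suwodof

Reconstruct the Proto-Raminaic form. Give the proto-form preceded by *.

*suwotap

Position 2: Lutune has o, Irhan has u. Irhan preserves u here (none of its changes turn any other segment into u), so the proto-segment is *u.
Position 7: Lutune has p, Irhan has f. Lutune preserves p here (none of its changes turn any other segment into p), so the proto-segment is *p.
Continuing position by position gives *suwotap; check it forward:
Lutune: start from *suwotap.
  rule 1: no change — suwotap
  rule 2 (vowel merger): suwotap → sowotap
  rule 3 (intervocalic lenition): sowotap → sowosap
  ⇒ Lutune sowosap
Irhan: start from *suwotap.
  rule 1 (vowel merger): suwotap → suwotop
  rule 2 (unconditioned shift): suwotop → suwotof
  rule 3 (intervocalic voicing): suwotof → suwodof
  ⇒ Irhan suwodof
*suwotap is the unique common source.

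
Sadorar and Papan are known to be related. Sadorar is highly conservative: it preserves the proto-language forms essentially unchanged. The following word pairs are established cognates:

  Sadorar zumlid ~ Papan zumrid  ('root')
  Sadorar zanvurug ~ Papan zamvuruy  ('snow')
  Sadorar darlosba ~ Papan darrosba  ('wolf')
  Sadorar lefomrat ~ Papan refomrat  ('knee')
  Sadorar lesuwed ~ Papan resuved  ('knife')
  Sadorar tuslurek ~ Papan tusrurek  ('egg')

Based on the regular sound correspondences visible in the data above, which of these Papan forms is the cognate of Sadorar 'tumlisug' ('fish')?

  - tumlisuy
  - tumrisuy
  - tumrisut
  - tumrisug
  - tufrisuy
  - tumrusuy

tumrisuy

zumlid ~ zumrid — Sadorar l corresponds to Papan r after a consonant, before a front vowel.
zanvurug ~ zamvuruy — Sadorar g corresponds to Papan y word-finally.
Applying these to Sadorar 'tumlisug':
  tumlisug → tumrisug   (l→r after a consonant, before a front vowel)
  tumrisug → tumrisuy   (g→y word-finally)
So the Papan cognate is 'tumrisuy'.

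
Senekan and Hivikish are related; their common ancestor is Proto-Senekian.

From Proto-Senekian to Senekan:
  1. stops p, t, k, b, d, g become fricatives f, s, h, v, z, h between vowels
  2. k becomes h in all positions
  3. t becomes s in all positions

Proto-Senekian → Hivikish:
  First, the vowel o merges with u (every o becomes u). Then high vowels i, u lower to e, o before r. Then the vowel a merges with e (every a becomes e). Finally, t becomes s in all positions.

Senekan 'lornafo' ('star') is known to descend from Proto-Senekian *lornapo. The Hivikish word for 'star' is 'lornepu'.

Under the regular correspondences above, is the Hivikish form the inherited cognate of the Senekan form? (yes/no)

Derive the expected Hivikish reflex of *lornapo:
Hivikish: start from *lornapo.
  rule 1 (vowel merger): lornapo → lurnapu
  rule 2 (pre-rhotic lowering): lurnapu → lornapu
  rule 3 (vowel merger): lornapu → lornepu
  rule 4: no change — lornepu
  ⇒ Hivikish lornepu
Hivikish 'lornepu' matches the regular reflex exactly, so the pair is cognate.

yes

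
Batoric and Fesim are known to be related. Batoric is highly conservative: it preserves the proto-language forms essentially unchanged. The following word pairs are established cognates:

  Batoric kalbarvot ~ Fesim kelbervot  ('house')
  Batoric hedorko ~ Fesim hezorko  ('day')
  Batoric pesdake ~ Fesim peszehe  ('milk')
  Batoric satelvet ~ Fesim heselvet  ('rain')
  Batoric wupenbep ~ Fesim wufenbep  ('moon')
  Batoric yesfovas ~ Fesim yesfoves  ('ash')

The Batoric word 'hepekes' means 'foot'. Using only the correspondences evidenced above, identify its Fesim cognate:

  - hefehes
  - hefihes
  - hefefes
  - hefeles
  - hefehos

hefehes

wupenbep ~ wufenbep — Batoric p corresponds to Fesim f between vowels (before a front vowel).
pesdake ~ peszehe — Batoric k corresponds to Fesim h between vowels (before a front vowel).
Applying these to Batoric 'hepekes':
  hepekes → hefekes   (p→f between vowels (before a front vowel))
  hefekes → hefehes   (k→h between vowels (before a front vowel))
So the Fesim cognate is 'hefehes'.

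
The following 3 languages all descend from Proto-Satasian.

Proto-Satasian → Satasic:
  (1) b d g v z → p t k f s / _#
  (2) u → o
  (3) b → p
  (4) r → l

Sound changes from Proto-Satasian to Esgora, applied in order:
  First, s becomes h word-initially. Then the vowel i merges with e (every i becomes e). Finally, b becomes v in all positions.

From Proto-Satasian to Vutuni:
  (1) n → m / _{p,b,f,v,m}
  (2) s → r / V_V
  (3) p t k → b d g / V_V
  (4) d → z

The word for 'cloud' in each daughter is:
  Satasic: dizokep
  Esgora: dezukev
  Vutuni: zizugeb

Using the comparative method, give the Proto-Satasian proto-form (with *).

*dizukeb

Position 4: Satasic has o, Esgora has u, Vutuni has u. Esgora preserves u here (none of its changes turn any other segment into u), so the proto-segment is *u.
Position 2: Satasic has i, Esgora has e, Vutuni has i. Satasic preserves i here (none of its changes turn any other segment into i), so the proto-segment is *i.
Position 1: Satasic has d, Esgora has d, Vutuni has z. Satasic preserves d here (none of its changes turn any other segment into d), so the proto-segment is *d.
This points to *dizukeb. Verify forward in each daughter:
Satasic: start from *dizukeb.
  rule 1 (final devoicing): dizukeb → dizukep
  rule 2 (vowel merger): dizukep → dizokep
  rule 3: no change — dizokep
  rule 4: no change — dizokep
  ⇒ Satasic dizokep
Esgora: start from *dizukeb.
  rule 1: no change — dizukeb
  rule 2 (vowel merger): dizukeb → dezukeb
  rule 3 (unconditioned shift): dezukeb → dezukev
  ⇒ Esgora dezukev
Vutuni: start from *dizukeb.
  rule 1: no change — dizukeb
  rule 2: no change — dizukeb
  rule 3 (intervocalic voicing): dizukeb → dizugeb
  rule 4 (unconditioned shift): dizugeb → zizugeb
  ⇒ Vutuni zizugeb
*dizukeb is the unique common source.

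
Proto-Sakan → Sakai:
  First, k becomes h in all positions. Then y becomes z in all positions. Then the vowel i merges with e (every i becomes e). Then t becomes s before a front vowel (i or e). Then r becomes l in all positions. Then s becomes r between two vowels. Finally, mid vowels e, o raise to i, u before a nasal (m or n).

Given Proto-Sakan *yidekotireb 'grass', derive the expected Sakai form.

Sakai: start from *yidekotireb.
  rule 1 (unconditioned shift): yidekotireb → yidehotireb
  rule 2 (unconditioned shift): yidehotireb → zidehotireb
  rule 3 (vowel merger): zidehotireb → zedehotereb
  rule 4 (palatalisation): zedehotereb → zedehosereb
  rule 5 (unconditioned shift): zedehosereb → zedehoseleb
  rule 6 (rhotacism): zedehoseleb → zedehoreleb
  rule 7: no change — zedehoreleb
  ⇒ Sakai zedehoreleb

zedehoreleb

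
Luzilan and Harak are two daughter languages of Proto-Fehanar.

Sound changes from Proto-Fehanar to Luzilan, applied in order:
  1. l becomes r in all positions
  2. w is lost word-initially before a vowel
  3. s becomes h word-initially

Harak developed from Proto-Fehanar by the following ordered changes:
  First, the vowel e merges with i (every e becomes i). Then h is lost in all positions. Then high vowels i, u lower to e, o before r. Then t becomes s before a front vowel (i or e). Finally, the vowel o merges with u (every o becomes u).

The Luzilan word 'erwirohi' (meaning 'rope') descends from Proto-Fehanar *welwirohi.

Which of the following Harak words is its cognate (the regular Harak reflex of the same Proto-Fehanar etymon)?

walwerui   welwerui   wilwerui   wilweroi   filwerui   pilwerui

wilwerui

Harak: start from *welwirohi.
  rule 1 (vowel merger): welwirohi → wilwirohi
  rule 2 (h-loss): wilwirohi → wilwiroi
  rule 3 (pre-rhotic lowering): wilwiroi → wilweroi
  rule 4: no change — wilweroi
  rule 5 (vowel merger): wilweroi → wilwerui
  ⇒ Harak wilwerui
The other candidates each miss or misapply at least one Harak change.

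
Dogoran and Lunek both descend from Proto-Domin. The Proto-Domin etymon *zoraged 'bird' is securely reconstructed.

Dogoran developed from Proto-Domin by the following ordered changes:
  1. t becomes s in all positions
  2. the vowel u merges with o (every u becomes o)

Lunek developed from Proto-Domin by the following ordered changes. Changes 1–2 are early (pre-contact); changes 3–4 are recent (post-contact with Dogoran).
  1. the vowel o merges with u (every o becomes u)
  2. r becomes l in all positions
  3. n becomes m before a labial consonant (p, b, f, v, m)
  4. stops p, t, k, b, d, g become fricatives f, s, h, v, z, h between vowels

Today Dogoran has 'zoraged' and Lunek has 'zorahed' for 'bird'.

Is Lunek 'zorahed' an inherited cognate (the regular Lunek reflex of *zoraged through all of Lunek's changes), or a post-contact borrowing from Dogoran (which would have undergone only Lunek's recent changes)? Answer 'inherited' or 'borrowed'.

If inherited, *zoraged would pass through all of Lunek's changes:
Lunek: *zoraged
  zoraged → zuraged   [vowel merger]
  zuraged → zulaged   [unconditioned shift]
  zulaged (rule 3 does not apply)
  zulaged → zulahed   [intervocalic lenition]
  giving Lunek zulahed.
If borrowed from Dogoran 'zoraged' after the early changes, it would undergo only the recent ones:
  rule 3 (nasal place assimilation): no change (zoraged)
  rule 4 (intervocalic lenition): zoraged → zorahed
  ⇒ as a loan: zorahed
Lunek 'zorahed' matches the loan outcome 'zorahed', not the inherited 'zulahed' — it skipped the early Lunek changes, so it was borrowed from Dogoran.

borrowed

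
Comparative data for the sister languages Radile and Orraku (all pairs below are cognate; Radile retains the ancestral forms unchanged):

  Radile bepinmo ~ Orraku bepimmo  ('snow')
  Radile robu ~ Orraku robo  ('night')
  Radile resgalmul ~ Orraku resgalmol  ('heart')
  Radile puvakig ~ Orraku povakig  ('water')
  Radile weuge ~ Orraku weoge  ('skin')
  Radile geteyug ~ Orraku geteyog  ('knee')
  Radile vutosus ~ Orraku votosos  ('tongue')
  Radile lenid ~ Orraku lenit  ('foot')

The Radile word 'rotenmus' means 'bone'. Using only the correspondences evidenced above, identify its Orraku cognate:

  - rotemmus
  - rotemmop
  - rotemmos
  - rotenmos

bepinmo ~ bepimmo — Radile n corresponds to Orraku m after a vowel, before a nasal.
resgalmul ~ resgalmol, geteyug ~ geteyog — Radile u corresponds to Orraku o after a consonant, before a consonant other than r, m, n, p, b, f, v.
Applying these to Radile 'rotenmus':
  rotenmus → rotemmus   (n→m after a vowel, before a nasal)
  rotemmus → rotemmos   (u→o after a consonant, before a consonant other than r, m, n, p, b, f, v)
So the Orraku cognate is 'rotemmos'.

rotemmos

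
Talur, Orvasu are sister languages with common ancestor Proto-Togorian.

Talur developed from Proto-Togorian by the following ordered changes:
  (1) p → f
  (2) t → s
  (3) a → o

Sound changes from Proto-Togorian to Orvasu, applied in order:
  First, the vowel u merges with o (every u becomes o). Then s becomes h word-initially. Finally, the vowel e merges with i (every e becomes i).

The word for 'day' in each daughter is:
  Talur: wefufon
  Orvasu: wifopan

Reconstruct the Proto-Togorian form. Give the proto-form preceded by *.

Position 5: Talur has f, Orvasu has p. Orvasu preserves p here (none of its changes turn any other segment into p), so the proto-segment is *p.
Position 6: Talur has o, Orvasu has a. Orvasu preserves a here (none of its changes turn any other segment into a), so the proto-segment is *a.
Verify the candidate proto-form against each daughter:
Talur: *wefupan
  wefupan → wefufan   [unconditioned shift]
  wefufan (rule 2 does not apply)
  wefufan → wefufon   [vowel merger]
  giving Talur wefufon.
Orvasu: *wefupan > wefopan > wifopan  (by vowel merger, vowel merger)
No other proto-form is consistent with every reflex, so the reconstruction is *wefupan.

*wefupan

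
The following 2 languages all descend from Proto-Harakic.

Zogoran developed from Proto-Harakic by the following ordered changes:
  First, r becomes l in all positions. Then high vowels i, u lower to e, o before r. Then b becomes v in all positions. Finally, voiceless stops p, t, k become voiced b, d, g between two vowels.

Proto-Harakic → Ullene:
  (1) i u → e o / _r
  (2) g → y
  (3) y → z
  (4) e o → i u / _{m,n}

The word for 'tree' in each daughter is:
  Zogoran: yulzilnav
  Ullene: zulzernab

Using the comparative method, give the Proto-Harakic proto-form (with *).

Position 9: Zogoran has v, Ullene has b. Ullene preserves b here (none of its changes turn any other segment into b), so the proto-segment is *b.
Position 1: Zogoran has y, Ullene has z. Zogoran preserves y here (none of its changes turn any other segment into y), so the proto-segment is *y.
Verify the candidate proto-form against each daughter:
Zogoran: *yulzirnab > yulzilnab > yulzilnav  (by unconditioned shift, unconditioned shift)
Ullene: start from *yulzirnab.
  rule 1 (pre-rhotic lowering): yulzirnab → yulzernab
  rule 2: no change — yulzernab
  rule 3 (unconditioned shift): yulzernab → zulzernab
  rule 4: no change — zulzernab
  ⇒ Ullene zulzernab
Only *yulzirnab yields all of Zogoran yulzilnav, Ullene zulzernab.

*yulzirnab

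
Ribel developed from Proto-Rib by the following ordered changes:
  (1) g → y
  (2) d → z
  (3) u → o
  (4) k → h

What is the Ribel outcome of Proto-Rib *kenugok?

henoyoh

Ribel: *kenugok > kenuyok > kenoyok > henoyoh  (by unconditioned shift, vowel merger, unconditioned shift)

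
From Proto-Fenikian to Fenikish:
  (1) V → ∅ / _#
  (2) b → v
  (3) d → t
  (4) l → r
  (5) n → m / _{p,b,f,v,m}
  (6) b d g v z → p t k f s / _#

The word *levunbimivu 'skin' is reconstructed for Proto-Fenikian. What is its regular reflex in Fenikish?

Fenikish: *levunbimivu > levunbimiv > levunvimiv > revunvimiv > revumvimiv > revumvimif  (by apocope, unconditioned shift, unconditioned shift, nasal place assimilation, final devoicing)

revumvimif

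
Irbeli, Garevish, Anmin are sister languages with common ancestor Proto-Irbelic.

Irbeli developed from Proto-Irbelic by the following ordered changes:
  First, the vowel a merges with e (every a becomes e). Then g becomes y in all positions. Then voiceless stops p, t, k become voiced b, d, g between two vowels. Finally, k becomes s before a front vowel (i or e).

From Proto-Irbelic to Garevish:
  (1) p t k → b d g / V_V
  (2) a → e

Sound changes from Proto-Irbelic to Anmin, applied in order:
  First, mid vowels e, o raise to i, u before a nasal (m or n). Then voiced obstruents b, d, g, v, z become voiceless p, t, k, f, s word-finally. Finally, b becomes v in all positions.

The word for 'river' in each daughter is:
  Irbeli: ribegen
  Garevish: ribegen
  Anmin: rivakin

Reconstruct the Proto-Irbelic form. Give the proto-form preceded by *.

Position 3: Irbeli has b, Garevish has b, Anmin has v. Taking the neighbouring segments as reconstructed: Irbeli b could go back to *p or *b; Garevish b could go back to *p or *b; Anmin v could go back to *b or *v — the one source consistent with every daughter is *b.
Position 4: Irbeli has e, Garevish has e, Anmin has a. Anmin preserves a here (none of its changes turn any other segment into a), so the proto-segment is *a.
Position 5: Irbeli has g, Garevish has g, Anmin has k. In Irbeli, g can only continue *k, so the proto-segment is *k.
This points to *ribaken. Verify forward in each daughter:
Irbeli: *ribaken > ribeken > ribegen  (by vowel merger, intervocalic voicing)
Garevish: *ribaken > ribagen > ribegen  (by intervocalic voicing, vowel merger)
Anmin: start from *ribaken.
  rule 1 (pre-nasal raising): ribaken → ribakin
  rule 2: no change — ribakin
  rule 3 (unconditioned shift): ribakin → rivakin
  ⇒ Anmin rivakin
Only *ribaken yields all of Irbeli ribegen, Garevish ribegen, Anmin rivakin.

*ribaken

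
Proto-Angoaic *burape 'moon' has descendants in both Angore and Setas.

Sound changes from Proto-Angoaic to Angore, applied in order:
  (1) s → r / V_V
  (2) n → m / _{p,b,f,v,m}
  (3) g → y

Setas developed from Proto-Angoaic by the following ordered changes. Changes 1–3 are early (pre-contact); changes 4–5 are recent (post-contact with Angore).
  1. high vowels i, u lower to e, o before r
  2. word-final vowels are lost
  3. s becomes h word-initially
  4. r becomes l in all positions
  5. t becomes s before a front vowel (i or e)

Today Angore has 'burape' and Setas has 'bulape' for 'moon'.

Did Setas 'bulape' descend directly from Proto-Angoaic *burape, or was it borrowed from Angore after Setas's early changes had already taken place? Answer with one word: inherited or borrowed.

borrowed

If inherited, *burape would pass through all of Setas's changes:
Setas: start from *burape.
  rule 1 (pre-rhotic lowering): burape → borape
  rule 2 (apocope): borape → borap
  rule 3: no change — borap
  rule 4 (unconditioned shift): borap → bolap
  rule 5: no change — bolap
  ⇒ Setas bolap
If borrowed from Angore 'burape' after the early changes, it would undergo only the recent ones:
  rule 4 (unconditioned shift): burape → bulape
  rule 5 (palatalisation): no change (bulape)
  ⇒ as a loan: bulape
Setas 'bulape' matches the loan outcome 'bulape', not the inherited 'bolap' — it skipped the early Setas changes, so it was borrowed from Angore.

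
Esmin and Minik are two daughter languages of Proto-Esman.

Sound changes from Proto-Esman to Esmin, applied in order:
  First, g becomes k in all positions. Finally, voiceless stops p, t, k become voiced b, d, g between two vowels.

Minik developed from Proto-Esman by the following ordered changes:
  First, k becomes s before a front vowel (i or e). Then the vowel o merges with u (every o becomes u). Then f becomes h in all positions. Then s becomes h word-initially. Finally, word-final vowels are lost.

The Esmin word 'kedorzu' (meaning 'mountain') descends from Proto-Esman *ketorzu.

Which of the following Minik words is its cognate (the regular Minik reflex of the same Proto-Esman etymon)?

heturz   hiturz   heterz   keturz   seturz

Minik: *ketorzu
  ketorzu → setorzu   [palatalisation]
  setorzu → seturzu   [vowel merger]
  seturzu (rule 3 does not apply)
  seturzu → heturzu   [debuccalisation]
  heturzu → heturz   [apocope]
  giving Minik heturz.

heturz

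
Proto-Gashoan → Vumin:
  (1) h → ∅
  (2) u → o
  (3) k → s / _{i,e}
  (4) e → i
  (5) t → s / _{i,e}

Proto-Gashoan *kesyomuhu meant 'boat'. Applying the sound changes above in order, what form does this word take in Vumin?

Vumin: start from *kesyomuhu.
  rule 1 (h-loss): kesyomuhu → kesyomuu
  rule 2 (vowel merger): kesyomuu → kesyomoo
  rule 3 (palatalisation): kesyomoo → sesyomoo
  rule 4 (vowel merger): sesyomoo → sisyomoo
  rule 5: no change — sisyomoo
  ⇒ Vumin sisyomoo

sisyomoo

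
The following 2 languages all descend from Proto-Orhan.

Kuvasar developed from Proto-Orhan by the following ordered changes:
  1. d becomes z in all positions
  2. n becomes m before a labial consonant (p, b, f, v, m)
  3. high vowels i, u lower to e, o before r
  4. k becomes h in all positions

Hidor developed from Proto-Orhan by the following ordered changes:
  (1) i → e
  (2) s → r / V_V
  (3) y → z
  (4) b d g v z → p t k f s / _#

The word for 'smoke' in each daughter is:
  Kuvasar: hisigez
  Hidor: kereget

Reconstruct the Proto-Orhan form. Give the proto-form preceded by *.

*kisiged

Position 2: Kuvasar has i, Hidor has e. Kuvasar preserves i here (none of its changes turn any other segment into i), so the proto-segment is *i.
Position 4: Kuvasar has i, Hidor has e. Kuvasar preserves i here (none of its changes turn any other segment into i), so the proto-segment is *i.
This points to *kisiged. Verify forward in each daughter:
Kuvasar: *kisiged
  kisiged → kisigez   [unconditioned shift]
  kisigez (rule 2 does not apply)
  kisigez (rule 3 does not apply)
  kisigez → hisigez   [unconditioned shift]
  giving Kuvasar hisigez.
Hidor: start from *kisiged.
  rule 1 (vowel merger): kisiged → keseged
  rule 2 (rhotacism): keseged → kereged
  rule 3: no change — kereged
  rule 4 (final devoicing): kereged → kereget
  ⇒ Hidor kereget
No other proto-form is consistent with every reflex, so the reconstruction is *kisiged.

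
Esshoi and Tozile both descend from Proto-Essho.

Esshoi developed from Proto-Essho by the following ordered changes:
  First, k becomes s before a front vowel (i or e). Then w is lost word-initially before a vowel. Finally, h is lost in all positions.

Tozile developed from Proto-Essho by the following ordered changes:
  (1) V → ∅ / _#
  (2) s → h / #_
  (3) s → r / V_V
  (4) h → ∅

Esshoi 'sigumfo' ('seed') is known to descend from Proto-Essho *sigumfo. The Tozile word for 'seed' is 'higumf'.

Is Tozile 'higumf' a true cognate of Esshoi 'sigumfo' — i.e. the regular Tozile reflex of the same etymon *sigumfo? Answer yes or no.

no

Derive the expected Tozile reflex of *sigumfo:
Tozile: *sigumfo > sigumf > higumf > igumf  (by apocope, debuccalisation, h-loss)
The regular Tozile reflex would be 'igumf', but the attested form is 'higumf'. The correspondence is irregular, so they are not cognates (the Tozile form has a different source).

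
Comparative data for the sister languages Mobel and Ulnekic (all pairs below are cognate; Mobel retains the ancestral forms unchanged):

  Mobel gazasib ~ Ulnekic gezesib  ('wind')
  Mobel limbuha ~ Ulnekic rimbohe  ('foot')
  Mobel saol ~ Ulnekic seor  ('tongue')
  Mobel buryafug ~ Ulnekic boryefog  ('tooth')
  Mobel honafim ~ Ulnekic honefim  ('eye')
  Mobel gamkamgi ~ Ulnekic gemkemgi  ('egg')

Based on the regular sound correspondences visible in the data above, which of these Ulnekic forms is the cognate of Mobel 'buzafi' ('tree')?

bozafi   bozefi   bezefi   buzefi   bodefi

limbuha ~ rimbohe, buryafug ~ boryefog — Mobel u corresponds to Ulnekic o after a consonant, before a consonant other than r, m, n, p, b, f, v.
buryafug ~ boryefog, honafim ~ honefim — Mobel a corresponds to Ulnekic e after a consonant, before a labial obstruent.
Applying these to Mobel 'buzafi':
  buzafi → bozafi   (u→o after a consonant, before a consonant other than r, m, n, p, b, f, v)
  bozafi → bozefi   (a→e after a consonant, before a labial obstruent)
So the Ulnekic cognate is 'bozefi'.

bozefi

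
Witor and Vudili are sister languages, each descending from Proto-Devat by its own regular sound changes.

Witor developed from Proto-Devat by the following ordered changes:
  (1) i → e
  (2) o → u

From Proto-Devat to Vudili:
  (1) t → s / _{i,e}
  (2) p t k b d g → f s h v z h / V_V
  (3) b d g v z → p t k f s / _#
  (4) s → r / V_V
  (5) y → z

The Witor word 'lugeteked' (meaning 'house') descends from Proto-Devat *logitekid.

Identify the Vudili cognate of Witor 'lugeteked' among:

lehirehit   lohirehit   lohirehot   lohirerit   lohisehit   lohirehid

lohirehit

Vudili: *logitekid > logisekid > lohisehid > lohisehit > lohirehit  (by palatalisation, intervocalic lenition, final devoicing, rhotacism)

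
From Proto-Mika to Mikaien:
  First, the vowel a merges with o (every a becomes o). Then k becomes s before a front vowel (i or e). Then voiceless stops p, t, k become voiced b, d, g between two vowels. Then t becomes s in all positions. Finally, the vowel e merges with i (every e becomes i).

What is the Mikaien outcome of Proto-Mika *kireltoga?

Mikaien: *kireltoga > kireltogo > sireltogo > sirelsogo > sirilsogo  (by vowel merger, palatalisation, unconditioned shift, vowel merger)

sirilsogo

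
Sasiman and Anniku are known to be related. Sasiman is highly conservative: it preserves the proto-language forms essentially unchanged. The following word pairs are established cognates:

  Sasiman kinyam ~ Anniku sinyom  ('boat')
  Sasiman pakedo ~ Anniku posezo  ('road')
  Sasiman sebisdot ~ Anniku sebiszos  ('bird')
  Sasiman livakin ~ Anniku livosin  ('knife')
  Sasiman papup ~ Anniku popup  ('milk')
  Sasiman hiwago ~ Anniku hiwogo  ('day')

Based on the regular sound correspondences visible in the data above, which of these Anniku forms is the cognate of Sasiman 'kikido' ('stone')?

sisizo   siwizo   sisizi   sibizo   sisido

kinyam ~ sinyom — Sasiman k corresponds to Anniku s word-initially before a front vowel.
livakin ~ livosin — Sasiman k corresponds to Anniku s between vowels (before a front vowel).
pakedo ~ posezo — Sasiman d corresponds to Anniku z between vowels (before a back vowel).
Applying these to Sasiman 'kikido':
  kikido → sikido   (k→s word-initially before a front vowel)
  sikido → sisido   (k→s between vowels (before a front vowel))
  sisido → sisizo   (d→z between vowels (before a back vowel))
So the Anniku cognate is 'sisizo'.

sisizo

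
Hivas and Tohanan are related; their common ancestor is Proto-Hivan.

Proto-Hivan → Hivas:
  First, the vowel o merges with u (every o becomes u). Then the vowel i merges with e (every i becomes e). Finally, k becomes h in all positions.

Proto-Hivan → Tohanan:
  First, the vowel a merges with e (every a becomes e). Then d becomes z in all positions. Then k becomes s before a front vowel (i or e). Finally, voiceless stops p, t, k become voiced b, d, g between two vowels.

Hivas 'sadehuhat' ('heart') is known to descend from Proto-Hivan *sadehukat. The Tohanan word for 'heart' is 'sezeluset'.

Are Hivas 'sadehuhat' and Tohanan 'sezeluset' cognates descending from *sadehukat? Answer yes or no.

Derive the expected Tohanan reflex of *sadehukat:
Tohanan: start from *sadehukat.
  rule 1 (vowel merger): sadehukat → sedehuket
  rule 2 (unconditioned shift): sedehuket → sezehuket
  rule 3 (palatalisation): sezehuket → sezehuset
  rule 4: no change — sezehuset
  ⇒ Tohanan sezehuset
The regular Tohanan reflex would be 'sezehuset', but the attested form is 'sezeluset'. The correspondence is irregular, so they are not cognates (the Tohanan form has a different source).

no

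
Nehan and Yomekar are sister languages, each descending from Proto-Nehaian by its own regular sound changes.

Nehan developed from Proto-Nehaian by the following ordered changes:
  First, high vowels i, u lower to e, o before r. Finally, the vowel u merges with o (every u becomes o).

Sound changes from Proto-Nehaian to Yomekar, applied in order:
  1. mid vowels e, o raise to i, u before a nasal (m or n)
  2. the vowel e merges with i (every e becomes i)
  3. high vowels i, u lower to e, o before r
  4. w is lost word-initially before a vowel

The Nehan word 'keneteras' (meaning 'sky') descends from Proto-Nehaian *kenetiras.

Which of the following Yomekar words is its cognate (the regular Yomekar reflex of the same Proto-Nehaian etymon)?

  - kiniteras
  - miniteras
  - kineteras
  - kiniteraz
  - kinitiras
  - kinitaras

Yomekar: *kenetiras
  kenetiras → kinetiras   [pre-nasal raising]
  kinetiras → kinitiras   [vowel merger]
  kinitiras → kiniteras   [pre-rhotic lowering]
  kiniteras (rule 4 does not apply)
  giving Yomekar kiniteras.

kiniteras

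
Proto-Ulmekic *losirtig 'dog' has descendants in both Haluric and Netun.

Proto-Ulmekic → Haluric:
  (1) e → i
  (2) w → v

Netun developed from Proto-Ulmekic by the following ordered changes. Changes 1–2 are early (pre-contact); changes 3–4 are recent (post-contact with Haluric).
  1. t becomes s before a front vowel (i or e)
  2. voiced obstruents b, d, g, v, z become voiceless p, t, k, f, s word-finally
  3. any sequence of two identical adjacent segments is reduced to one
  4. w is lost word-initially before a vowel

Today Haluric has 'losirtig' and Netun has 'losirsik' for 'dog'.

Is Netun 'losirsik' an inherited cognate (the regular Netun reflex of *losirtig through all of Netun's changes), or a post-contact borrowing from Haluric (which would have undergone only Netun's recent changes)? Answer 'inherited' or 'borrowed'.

inherited

If inherited, *losirtig would pass through all of Netun's changes:
Netun: *losirtig
  losirtig → losirsig   [palatalisation]
  losirsig → losirsik   [final devoicing]
  losirsik (rule 3 does not apply)
  losirsik (rule 4 does not apply)
  giving Netun losirsik.
If borrowed from Haluric 'losirtig' after the early changes, it would undergo only the recent ones:
  rule 3 (degemination): no change (losirtig)
  rule 4 (glide loss): no change (losirtig)
  ⇒ as a loan: losirtig
Netun 'losirsik' matches the inherited outcome exactly, so it is an inherited cognate, not a loan.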